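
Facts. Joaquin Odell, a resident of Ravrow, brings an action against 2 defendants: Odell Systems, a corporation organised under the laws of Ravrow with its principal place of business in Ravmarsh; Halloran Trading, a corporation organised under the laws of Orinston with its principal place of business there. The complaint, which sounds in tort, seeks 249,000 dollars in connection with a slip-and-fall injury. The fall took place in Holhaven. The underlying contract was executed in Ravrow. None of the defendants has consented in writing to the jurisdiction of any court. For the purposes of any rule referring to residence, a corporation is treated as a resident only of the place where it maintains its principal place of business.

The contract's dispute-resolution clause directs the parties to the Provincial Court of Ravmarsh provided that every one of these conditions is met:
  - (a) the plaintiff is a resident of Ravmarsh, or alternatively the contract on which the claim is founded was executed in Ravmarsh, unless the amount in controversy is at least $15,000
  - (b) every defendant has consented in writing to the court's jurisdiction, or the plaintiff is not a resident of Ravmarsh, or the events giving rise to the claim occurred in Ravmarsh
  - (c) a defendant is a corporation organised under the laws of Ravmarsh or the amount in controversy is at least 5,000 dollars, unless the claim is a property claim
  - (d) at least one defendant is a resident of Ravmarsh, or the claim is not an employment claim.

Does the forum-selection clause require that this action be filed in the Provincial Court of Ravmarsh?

Yes

The Provincial Court of Ravmarsh:
  (a) The plaintiff resides in Ravrow, not Ravmarsh; the contract was executed in Ravrow, not Ravmarsh — no alternative holds. But the amount in controversy is 249,000 dollars, which meets the USD 15,000 floor, and the 'unless' clause therefore excuses the requirement. Met.
  (b) The plaintiff resides in Ravrow, which is not Ravmarsh — that alternative is enough. Met.
  (c) The amount in controversy is 249,000 dollars, which meets the USD 5,000 floor — that alternative is enough. Satisfied.
  (d) Odell Systems resides in Ravmarsh, which satisfies one of the alternatives. Satisfied.
  → Forum clause is triggered.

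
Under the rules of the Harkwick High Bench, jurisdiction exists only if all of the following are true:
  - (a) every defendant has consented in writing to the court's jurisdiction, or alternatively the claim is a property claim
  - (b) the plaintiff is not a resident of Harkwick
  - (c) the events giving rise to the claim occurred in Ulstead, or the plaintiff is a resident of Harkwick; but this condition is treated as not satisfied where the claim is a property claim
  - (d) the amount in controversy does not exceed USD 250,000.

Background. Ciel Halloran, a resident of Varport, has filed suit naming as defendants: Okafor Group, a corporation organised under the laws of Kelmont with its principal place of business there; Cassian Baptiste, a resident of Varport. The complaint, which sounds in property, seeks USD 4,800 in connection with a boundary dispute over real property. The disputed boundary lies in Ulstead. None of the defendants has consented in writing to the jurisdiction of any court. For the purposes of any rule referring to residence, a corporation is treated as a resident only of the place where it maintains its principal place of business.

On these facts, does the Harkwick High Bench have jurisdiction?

The Harkwick High Bench:
  (a) The claim is a property claim, so one alternative holds. Met.
  (b) The plaintiff resides in Varport, which is not Harkwick. Condition met.
  (c) The operative events occurred in Ulstead — that alternative is enough. But the claim is a property claim, triggering the carve-out and defeating this condition. Fails.
  (d) The amount in controversy is USD 4,800, within the USD 250,000 ceiling. Satisfied.
  → Not every requirement is met — no jurisdiction.

No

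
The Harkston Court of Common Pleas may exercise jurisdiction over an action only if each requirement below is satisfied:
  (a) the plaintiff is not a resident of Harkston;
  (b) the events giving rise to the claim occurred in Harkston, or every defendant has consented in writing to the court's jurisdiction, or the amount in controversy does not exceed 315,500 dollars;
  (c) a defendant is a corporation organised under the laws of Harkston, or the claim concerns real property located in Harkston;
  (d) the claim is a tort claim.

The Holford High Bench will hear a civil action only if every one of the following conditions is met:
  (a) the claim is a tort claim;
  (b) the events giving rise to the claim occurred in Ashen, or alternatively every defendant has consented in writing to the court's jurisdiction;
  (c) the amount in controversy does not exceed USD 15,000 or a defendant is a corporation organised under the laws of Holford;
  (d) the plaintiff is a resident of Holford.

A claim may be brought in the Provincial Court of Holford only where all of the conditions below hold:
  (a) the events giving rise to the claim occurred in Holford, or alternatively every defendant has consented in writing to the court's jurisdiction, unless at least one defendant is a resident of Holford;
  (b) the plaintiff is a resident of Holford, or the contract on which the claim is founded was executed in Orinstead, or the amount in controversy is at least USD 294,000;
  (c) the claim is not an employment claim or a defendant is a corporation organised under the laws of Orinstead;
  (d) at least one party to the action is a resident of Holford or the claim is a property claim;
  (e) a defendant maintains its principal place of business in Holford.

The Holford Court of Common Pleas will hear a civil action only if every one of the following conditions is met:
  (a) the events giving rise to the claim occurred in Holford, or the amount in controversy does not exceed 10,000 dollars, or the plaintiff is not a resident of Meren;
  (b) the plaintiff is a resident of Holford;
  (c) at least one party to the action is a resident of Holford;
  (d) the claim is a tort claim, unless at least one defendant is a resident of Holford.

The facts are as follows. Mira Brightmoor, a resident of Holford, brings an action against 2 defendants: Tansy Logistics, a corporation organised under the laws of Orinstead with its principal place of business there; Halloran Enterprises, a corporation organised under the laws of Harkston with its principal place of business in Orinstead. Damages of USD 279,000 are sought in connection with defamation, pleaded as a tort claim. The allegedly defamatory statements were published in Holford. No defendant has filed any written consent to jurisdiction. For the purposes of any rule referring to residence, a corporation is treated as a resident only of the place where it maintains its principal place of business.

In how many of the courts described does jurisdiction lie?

2

The Harkston Court of Common Pleas:
  (a) The plaintiff resides in Holford, which is not Harkston. Condition met.
  (b) The amount in controversy is $279,000, within the 315,500 dollars ceiling — that alternative is enough. Satisfied.
  (c) Halloran Enterprises is organised under the laws of Harkston, so this disjunct is met. Satisfied.
  (d) The claim is a tort claim. Met.
  → All conditions met; jurisdiction exists.
The Holford High Bench:
  (a) The claim is a tort claim. Condition met.
  (b) The operative events occurred in Holford, not Ashen; no such written consent has been filed — none of the alternatives is met. Not met.
  (c) The amount in controversy is 279,000 dollars, above the 15,000 dollars ceiling; the corporate defendant(s) are organised in Harkston, Orinstead, not Holford — every alternative fails. Condition not met.
  (d) The plaintiff resides in Holford. Satisfied.
  → At least one condition fails; no jurisdiction.
The Provincial Court of Holford:
  (a) The operative events occurred in Holford, so this disjunct is met. Satisfied.
  (b) The plaintiff resides in Holford, so this disjunct is met. Condition met.
  (c) The claim is a tort claim, not an employment claim, so one alternative holds. Satisfied.
  (d) Mira Brightmoor resides in Holford, so this disjunct is met. Condition met.
  (e) The corporate defendant(s) have their principal place of business in Orinstead, not Holford. Not met.
  → At least one condition fails; no jurisdiction.
The Holford Court of Common Pleas:
  (a) The operative events occurred in Holford — that alternative is enough. Met.
  (b) The plaintiff resides in Holford. Condition met.
  (c) Mira Brightmoor resides in Holford. Condition met.
  (d) The claim is a tort claim. Met.
  → Jurisdiction lies.
Courts with jurisdiction: the Harkston Court of Common Pleas, the Holford Court of Common Pleas — 2 in total.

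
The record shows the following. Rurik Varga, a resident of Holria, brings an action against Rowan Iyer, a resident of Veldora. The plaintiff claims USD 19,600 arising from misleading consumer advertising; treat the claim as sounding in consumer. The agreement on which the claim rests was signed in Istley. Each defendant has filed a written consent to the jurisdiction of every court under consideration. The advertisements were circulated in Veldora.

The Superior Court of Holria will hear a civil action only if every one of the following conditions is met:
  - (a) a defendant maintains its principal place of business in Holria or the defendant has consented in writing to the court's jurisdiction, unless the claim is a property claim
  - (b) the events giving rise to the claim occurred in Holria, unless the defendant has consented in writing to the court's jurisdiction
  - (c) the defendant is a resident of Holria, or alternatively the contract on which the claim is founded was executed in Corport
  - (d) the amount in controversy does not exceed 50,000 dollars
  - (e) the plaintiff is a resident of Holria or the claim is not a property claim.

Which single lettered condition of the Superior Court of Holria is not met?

The Superior Court of Holria:
  (a) Every defendant has filed written consent — that alternative is enough. Condition met.
  (b) The operative events occurred in Veldora, not Holria. However, every defendant has filed written consent, so the 'unless' proviso supplies this condition. Condition met.
  (c) The defendant resides in Veldora, not Holria; the contract was executed in Istley, not Corport — none of the alternatives is met. Condition not met.
  (d) The amount in controversy is USD 19,600, within the 50,000 dollars ceiling. Met.
  (e) The plaintiff resides in Holria — that alternative is enough. Satisfied.
Only condition (c) fails.

(c)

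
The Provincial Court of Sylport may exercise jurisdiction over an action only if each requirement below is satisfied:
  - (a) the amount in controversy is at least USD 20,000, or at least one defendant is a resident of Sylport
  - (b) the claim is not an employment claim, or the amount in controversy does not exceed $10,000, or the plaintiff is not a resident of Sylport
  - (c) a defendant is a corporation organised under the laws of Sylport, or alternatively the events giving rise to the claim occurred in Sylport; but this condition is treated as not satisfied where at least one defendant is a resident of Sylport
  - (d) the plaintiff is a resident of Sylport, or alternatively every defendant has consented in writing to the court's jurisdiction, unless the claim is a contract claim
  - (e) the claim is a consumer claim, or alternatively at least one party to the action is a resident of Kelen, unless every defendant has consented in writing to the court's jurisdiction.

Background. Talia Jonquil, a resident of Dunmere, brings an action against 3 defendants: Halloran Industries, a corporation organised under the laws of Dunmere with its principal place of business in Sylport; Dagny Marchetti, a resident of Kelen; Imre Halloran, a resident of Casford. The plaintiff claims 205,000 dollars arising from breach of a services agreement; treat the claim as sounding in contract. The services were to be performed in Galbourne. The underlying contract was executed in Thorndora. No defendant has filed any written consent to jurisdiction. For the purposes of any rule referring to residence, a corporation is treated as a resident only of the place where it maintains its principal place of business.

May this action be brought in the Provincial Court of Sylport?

The Provincial Court of Sylport:
  (a) The amount in controversy is USD 205,000, which meets the $20,000 floor, so this disjunct is met. Met.
  (b) The claim is a contract claim, not an employment claim, which satisfies one of the alternatives. Met.
  (c) The corporate defendant(s) are organised in Dunmere, not Sylport; the operative events occurred in Galbourne, not Sylport — none of the alternatives is met. Fails.
  (d) The plaintiff resides in Dunmere, not Sylport; no such written consent has been filed — none of the alternatives is met. The proviso rescues it, though: the claim is a contract claim. Condition met.
  (e) Dagny Marchetti resides in Kelen, so one alternative holds. Met.
  → Not every requirement is met — no jurisdiction.

No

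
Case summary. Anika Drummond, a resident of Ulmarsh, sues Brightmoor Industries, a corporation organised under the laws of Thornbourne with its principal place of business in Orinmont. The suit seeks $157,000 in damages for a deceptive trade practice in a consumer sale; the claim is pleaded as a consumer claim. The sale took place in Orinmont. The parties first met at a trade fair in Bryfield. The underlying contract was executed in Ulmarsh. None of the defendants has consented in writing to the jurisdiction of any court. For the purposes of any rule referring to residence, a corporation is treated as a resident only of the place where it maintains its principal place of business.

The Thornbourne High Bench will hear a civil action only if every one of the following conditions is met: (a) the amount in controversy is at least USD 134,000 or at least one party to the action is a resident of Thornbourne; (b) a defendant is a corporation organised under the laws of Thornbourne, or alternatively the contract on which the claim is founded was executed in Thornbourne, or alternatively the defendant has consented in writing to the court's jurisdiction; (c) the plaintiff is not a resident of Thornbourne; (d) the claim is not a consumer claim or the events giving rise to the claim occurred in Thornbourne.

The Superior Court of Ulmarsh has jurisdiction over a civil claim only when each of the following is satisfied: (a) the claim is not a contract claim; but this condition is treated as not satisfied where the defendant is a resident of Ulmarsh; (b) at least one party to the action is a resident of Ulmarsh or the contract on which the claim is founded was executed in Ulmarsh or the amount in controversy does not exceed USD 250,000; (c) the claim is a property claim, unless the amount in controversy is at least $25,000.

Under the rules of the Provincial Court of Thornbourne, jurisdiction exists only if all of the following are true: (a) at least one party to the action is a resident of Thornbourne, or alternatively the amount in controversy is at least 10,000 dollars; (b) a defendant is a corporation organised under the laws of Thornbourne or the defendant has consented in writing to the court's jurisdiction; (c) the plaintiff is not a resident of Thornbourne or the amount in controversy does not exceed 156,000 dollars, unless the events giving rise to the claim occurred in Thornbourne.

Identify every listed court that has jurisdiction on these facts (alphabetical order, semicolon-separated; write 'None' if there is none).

The Thornbourne High Bench:
  (a) The amount in controversy is USD 157,000, which meets the $134,000 floor, so one alternative holds. Condition met.
  (b) Brightmoor Industries is organised under the laws of Thornbourne, so this disjunct is met. Condition met.
  (c) The plaintiff resides in Ulmarsh, which is not Thornbourne. Satisfied.
  (d) The claim is a consumer claim; the operative events occurred in Orinmont, not Thornbourne — no alternative holds. Not met.
  → The court lacks jurisdiction.
The Superior Court of Ulmarsh:
  (a) The claim is a consumer claim, not a contract claim. And the carve-out is inapplicable — the defendant resides in Orinmont, not Ulmarsh. Condition met.
  (b) Anika Drummond resides in Ulmarsh, which satisfies one of the alternatives. Condition met.
  (c) The claim is a consumer claim, not a property claim. But the amount in controversy is USD 157,000, which meets the 25,000 dollars floor, and the 'unless' clause therefore excuses the requirement. Met.
  → The court has jurisdiction.
The Provincial Court of Thornbourne:
  (a) The amount in controversy is USD 157,000, which meets the $10,000 floor, so this disjunct is met. Met.
  (b) Brightmoor Industries is organised under the laws of Thornbourne, so this disjunct is met. Satisfied.
  (c) The plaintiff resides in Ulmarsh, which is not Thornbourne, so this disjunct is met. Condition met.
  → The court has jurisdiction.

the Provincial Court of Thornbourne; the Superior Court of Ulmarsh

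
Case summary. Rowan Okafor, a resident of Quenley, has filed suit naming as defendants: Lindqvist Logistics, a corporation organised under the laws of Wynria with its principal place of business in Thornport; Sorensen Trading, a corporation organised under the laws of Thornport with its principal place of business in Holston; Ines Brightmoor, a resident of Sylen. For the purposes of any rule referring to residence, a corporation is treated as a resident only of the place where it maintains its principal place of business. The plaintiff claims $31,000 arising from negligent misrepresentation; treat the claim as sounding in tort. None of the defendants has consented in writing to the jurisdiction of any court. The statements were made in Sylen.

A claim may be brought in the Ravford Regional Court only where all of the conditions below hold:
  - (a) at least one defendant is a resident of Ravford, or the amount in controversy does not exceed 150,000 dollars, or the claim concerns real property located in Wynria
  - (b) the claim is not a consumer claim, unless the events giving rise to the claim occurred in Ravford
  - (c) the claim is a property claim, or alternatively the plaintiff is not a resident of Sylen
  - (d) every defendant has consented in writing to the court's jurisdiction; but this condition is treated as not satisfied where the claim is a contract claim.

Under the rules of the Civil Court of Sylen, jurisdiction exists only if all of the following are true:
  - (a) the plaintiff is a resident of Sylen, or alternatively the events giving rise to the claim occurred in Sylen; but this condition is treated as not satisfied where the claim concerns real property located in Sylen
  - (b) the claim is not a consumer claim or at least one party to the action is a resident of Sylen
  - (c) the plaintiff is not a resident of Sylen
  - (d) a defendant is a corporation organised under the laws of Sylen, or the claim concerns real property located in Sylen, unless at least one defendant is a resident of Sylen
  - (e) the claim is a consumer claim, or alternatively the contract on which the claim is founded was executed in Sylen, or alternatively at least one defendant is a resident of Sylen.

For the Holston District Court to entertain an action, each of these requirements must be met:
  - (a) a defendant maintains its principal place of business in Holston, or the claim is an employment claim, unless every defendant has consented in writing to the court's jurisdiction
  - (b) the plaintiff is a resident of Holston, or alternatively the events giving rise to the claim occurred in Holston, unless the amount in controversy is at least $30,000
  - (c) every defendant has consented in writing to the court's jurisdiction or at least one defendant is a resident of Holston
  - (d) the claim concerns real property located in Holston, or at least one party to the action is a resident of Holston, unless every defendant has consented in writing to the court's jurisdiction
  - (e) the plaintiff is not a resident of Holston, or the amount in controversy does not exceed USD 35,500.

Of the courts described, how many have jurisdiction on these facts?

The Ravford Regional Court:
  (a) The amount in controversy is 31,000 dollars, within the USD 150,000 ceiling — that alternative is enough. Satisfied.
  (b) The claim is a tort claim, not a consumer claim. Condition met.
  (c) The plaintiff resides in Quenley, which is not Sylen — that alternative is enough. Met.
  (d) No such written consent has been filed. Not satisfied.
  → The court lacks jurisdiction.
The Civil Court of Sylen:
  (a) The operative events occurred in Sylen, so one alternative holds. And the carve-out is inapplicable — the claim does not concern real property. Met.
  (b) The claim is a tort claim, not a consumer claim, which satisfies one of the alternatives. Satisfied.
  (c) The plaintiff resides in Quenley, which is not Sylen. Met.
  (d) The corporate defendant(s) are organised in Thornport, Wynria, not Sylen; the claim does not concern real property — every alternative fails. However, Ines Brightmoor resides in Sylen, so the 'unless' proviso supplies this condition. Satisfied.
  (e) Ines Brightmoor resides in Sylen, so one alternative holds. Condition met.
  → All conditions met; jurisdiction exists.
The Holston District Court:
  (a) Sorensen Trading has its principal place of business in Holston, which satisfies one of the alternatives. Met.
  (b) The plaintiff resides in Quenley, not Holston; the operative events occurred in Sylen, not Holston — none of the alternatives is met. However, the amount in controversy is 31,000 dollars, which meets the USD 30,000 floor, so the 'unless' proviso supplies this condition. Satisfied.
  (c) Sorensen Trading resides in Holston, so this disjunct is met. Met.
  (d) Sorensen Trading resides in Holston, so one alternative holds. Condition met.
  (e) The plaintiff resides in Quenley, which is not Holston, so this disjunct is met. Met.
  → Jurisdiction lies.
Courts with jurisdiction: the Civil Court of Sylen, the Holston District Court — 2 in total.

2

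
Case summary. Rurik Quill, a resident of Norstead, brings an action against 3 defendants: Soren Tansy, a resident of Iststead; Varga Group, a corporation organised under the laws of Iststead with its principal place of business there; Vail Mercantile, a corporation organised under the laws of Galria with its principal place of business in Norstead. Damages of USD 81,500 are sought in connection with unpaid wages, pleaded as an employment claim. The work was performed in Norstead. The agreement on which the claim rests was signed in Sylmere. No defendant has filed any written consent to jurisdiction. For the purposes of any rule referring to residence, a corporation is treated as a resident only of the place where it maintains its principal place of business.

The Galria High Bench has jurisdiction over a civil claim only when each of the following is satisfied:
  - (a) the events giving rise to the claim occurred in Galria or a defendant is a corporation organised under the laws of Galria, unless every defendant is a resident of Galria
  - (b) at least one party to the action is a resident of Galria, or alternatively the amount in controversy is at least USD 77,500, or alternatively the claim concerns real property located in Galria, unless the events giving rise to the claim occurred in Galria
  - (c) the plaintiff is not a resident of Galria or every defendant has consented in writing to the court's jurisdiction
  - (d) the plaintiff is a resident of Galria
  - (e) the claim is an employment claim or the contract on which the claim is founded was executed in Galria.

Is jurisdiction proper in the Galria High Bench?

The Galria High Bench:
  (a) Vail Mercantile is organised under the laws of Galria — that alternative is enough. Met.
  (b) The amount in controversy is USD 81,500, which meets the $77,500 floor, so one alternative holds. Satisfied.
  (c) The plaintiff resides in Norstead, which is not Galria — that alternative is enough. Condition met.
  (d) The plaintiff resides in Norstead, not Galria. Condition not met.
  (e) The claim is an employment claim — that alternative is enough. Met.
  → At least one condition fails; no jurisdiction.

No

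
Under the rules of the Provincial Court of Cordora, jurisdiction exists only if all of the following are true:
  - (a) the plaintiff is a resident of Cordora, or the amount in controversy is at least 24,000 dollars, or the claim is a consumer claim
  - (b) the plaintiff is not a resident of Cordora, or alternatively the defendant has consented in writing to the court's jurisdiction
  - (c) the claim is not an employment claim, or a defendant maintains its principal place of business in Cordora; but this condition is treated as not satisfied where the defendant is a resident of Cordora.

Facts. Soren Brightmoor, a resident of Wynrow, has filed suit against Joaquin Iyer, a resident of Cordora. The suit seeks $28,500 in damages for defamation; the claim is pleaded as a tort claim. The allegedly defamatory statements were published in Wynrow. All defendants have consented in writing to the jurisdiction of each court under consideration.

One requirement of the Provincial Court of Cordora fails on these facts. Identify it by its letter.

The Provincial Court of Cordora:
  (a) The amount in controversy is $28,500, which meets the USD 24,000 floor, so one alternative holds. Condition met.
  (b) The plaintiff resides in Wynrow, which is not Cordora, which satisfies one of the alternatives. Met.
  (c) The claim is a tort claim, not an employment claim, so one alternative holds. However, the defendant resides in Cordora, which falls within the stated exception and so defeats the condition. Not satisfied.
Only condition (c) fails.

(c)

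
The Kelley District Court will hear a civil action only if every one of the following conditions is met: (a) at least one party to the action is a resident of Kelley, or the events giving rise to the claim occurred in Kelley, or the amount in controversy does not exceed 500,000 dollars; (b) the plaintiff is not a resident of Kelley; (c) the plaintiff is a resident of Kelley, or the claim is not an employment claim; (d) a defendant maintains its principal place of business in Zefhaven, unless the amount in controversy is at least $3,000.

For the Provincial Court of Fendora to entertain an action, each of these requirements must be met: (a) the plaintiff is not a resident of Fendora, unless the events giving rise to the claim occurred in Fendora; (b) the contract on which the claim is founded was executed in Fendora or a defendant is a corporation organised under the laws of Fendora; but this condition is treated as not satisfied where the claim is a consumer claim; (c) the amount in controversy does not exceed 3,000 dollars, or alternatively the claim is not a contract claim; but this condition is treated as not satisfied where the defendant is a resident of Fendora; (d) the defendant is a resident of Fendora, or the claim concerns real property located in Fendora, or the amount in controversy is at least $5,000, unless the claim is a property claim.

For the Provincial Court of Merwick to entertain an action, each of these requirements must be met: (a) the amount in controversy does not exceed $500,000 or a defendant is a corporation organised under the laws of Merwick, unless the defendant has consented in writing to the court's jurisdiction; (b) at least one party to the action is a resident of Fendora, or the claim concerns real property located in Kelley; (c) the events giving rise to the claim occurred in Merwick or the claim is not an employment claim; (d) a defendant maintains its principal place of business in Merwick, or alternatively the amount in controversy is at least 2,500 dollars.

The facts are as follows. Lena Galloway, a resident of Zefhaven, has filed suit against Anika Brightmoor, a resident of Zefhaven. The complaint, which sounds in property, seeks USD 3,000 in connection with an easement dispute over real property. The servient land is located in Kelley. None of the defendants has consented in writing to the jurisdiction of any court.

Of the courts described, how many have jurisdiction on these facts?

The Kelley District Court:
  (a) The operative events occurred in Kelley, so this disjunct is met. Condition met.
  (b) The plaintiff resides in Zefhaven, which is not Kelley. Condition met.
  (c) The claim is a property claim, not an employment claim, so one alternative holds. Satisfied.
  (d) No defendant is a corporation. But the amount in controversy is 3,000 dollars, which meets the USD 3,000 floor, and the 'unless' clause therefore excuses the requirement. Condition met.
  → All conditions met; jurisdiction exists.
The Provincial Court of Fendora:
  (a) The plaintiff resides in Zefhaven, which is not Fendora. Satisfied.
  (b) No contract (and hence no place of execution) is alleged; no defendant is a corporation — no alternative holds. Fails.
  (c) The amount in controversy is 3,000 dollars, within the USD 3,000 ceiling, so this disjunct is met. The exception is not triggered, since the defendant resides in Zefhaven, not Fendora. Condition met.
  (d) The defendant resides in Zefhaven, not Fendora; the property lies in Kelley, not Fendora; the amount in controversy is USD 3,000, below the 5,000 dollars floor — none of the alternatives is met. The proviso rescues it, though: the claim is a property claim. Condition met.
  → Not every requirement is met — no jurisdiction.
The Provincial Court of Merwick:
  (a) The amount in controversy is 3,000 dollars, within the USD 500,000 ceiling, which satisfies one of the alternatives. Satisfied.
  (b) The property lies in Kelley, so this disjunct is met. Condition met.
  (c) The claim is a property claim, not an employment claim, so this disjunct is met. Condition met.
  (d) The amount in controversy is 3,000 dollars, which meets the 2,500 dollars floor — that alternative is enough. Satisfied.
  → Every requirement is satisfied — jurisdiction.
Courts with jurisdiction: the Kelley District Court, the Provincial Court of Merwick — 2 in total.

2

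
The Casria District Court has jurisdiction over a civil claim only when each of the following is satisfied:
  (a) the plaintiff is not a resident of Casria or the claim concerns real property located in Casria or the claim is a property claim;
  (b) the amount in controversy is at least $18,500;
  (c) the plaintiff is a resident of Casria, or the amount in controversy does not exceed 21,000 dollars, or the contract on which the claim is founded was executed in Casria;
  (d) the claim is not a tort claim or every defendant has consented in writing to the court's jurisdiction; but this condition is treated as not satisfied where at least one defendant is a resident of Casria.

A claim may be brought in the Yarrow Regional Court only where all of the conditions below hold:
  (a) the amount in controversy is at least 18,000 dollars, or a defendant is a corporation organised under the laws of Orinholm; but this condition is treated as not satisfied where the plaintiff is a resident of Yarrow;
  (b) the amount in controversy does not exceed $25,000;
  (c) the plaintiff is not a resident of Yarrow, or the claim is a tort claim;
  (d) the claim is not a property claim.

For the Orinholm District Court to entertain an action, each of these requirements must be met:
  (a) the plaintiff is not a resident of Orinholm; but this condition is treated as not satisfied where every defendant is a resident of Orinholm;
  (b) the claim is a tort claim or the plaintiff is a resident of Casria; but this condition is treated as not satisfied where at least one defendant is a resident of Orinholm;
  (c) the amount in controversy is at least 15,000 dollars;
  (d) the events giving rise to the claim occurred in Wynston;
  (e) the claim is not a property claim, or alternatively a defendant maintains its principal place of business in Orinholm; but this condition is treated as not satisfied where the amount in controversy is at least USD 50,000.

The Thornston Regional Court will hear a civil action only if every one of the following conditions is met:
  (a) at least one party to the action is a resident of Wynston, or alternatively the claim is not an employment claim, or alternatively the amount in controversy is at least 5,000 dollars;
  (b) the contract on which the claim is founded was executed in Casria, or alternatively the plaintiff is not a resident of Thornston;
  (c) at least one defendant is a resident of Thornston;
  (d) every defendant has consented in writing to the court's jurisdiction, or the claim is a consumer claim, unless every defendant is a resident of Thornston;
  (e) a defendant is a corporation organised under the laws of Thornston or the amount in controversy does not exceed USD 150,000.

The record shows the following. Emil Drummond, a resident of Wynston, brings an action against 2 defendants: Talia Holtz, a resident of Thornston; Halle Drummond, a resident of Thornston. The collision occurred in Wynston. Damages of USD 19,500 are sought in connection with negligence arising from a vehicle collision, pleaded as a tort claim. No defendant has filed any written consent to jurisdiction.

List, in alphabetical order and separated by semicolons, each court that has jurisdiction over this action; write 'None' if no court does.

The Casria District Court:
  (a) The plaintiff resides in Wynston, which is not Casria — that alternative is enough. Met.
  (b) The amount in controversy is 19,500 dollars, which meets the USD 18,500 floor. Condition met.
  (c) The amount in controversy is USD 19,500, within the $21,000 ceiling, so one alternative holds. Met.
  (d) The claim is a tort claim; no such written consent has been filed — none of the alternatives is met. Not met.
  → The court lacks jurisdiction.
The Yarrow Regional Court:
  (a) The amount in controversy is $19,500, which meets the USD 18,000 floor, so this disjunct is met. The carve-out does not apply: the plaintiff resides in Wynston, not Yarrow. Satisfied.
  (b) The amount in controversy is $19,500, within the 25,000 dollars ceiling. Satisfied.
  (c) The plaintiff resides in Wynston, which is not Yarrow — that alternative is enough. Met.
  (d) The claim is a tort claim, not a property claim. Satisfied.
  → The court has jurisdiction.
The Orinholm District Court:
  (a) The plaintiff resides in Wynston, which is not Orinholm. The exception is not triggered, since the defendants reside as follows — Talia Holtz in Thornston, Halle Drummond in Thornston — not all in Orinholm. Satisfied.
  (b) The claim is a tort claim, so one alternative holds. The carve-out does not apply: no defendant resides in Orinholm (they reside in Thornston, Thornston). Condition met.
  (c) The amount in controversy is 19,500 dollars, which meets the $15,000 floor. Met.
  (d) The operative events occurred in Wynston. Condition met.
  (e) The claim is a tort claim, not a property claim, which satisfies one of the alternatives. And the carve-out is inapplicable — the amount in controversy is $19,500, below the 50,000 dollars floor. Condition met.
  → Every requirement is satisfied — jurisdiction.
The Thornston Regional Court:
  (a) Emil Drummond resides in Wynston, so one alternative holds. Condition met.
  (b) The plaintiff resides in Wynston, which is not Thornston, so this disjunct is met. Met.
  (c) Talia Holtz resides in Thornston. Met.
  (d) No such written consent has been filed; the claim is a tort claim, not a consumer claim — every alternative fails. But the defendants reside as follows — Talia Holtz in Thornston, Halle Drummond in Thornston — all in Thornston, and the 'unless' clause therefore excuses the requirement. Condition met.
  (e) The amount in controversy is 19,500 dollars, within the $150,000 ceiling, so one alternative holds. Met.
  → All conditions met; jurisdiction exists.

the Orinholm District Court; the Thornston Regional Court; the Yarrow Regional Court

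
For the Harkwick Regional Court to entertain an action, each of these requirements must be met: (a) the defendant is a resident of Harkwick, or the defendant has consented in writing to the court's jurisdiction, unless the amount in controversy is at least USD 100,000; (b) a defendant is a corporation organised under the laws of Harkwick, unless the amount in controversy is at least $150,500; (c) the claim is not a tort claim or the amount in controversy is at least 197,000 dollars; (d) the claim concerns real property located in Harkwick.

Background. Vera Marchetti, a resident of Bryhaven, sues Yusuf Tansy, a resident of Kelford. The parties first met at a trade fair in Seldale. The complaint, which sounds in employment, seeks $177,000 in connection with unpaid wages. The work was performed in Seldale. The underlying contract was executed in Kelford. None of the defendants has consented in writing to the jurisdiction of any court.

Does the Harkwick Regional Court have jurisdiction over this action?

No

The Harkwick Regional Court:
  (a) The defendant resides in Kelford, not Harkwick; no such written consent has been filed — no alternative holds. However, the amount in controversy is 177,000 dollars, which meets the 100,000 dollars floor, so the 'unless' proviso supplies this condition. Satisfied.
  (b) No defendant is a corporation. However, the amount in controversy is $177,000, which meets the $150,500 floor, so the 'unless' proviso supplies this condition. Met.
  (c) The claim is an employment claim, not a tort claim, so this disjunct is met. Condition met.
  (d) The claim does not concern real property. Fails.
  → No jurisdiction.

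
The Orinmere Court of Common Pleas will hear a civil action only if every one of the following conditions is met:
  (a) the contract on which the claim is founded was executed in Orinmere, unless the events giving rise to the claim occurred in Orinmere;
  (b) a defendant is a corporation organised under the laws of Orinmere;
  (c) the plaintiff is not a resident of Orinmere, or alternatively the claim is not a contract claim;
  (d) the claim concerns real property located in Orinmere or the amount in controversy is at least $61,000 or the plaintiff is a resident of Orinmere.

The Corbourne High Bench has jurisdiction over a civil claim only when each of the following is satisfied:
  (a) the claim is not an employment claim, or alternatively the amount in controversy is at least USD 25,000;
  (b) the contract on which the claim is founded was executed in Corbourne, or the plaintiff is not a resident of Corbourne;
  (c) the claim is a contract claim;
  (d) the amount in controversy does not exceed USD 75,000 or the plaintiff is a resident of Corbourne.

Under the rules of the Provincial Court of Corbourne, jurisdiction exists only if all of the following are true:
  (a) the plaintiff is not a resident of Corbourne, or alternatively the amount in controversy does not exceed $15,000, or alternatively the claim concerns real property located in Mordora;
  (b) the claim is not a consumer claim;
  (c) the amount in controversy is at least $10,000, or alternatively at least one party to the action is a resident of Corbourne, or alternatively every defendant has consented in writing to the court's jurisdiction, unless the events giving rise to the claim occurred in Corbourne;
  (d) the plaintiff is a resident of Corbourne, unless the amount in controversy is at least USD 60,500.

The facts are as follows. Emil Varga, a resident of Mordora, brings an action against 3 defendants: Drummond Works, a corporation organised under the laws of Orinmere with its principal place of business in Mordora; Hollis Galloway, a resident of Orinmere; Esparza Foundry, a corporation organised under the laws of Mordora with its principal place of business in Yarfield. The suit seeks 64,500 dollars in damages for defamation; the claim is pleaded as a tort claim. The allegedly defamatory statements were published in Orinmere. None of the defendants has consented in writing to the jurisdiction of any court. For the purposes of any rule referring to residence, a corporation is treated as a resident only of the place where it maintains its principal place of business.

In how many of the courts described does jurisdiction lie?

The Orinmere Court of Common Pleas:
  (a) No contract (and hence no place of execution) is alleged. The proviso rescues it, though: the operative events occurred in Orinmere. Satisfied.
  (b) Drummond Works is organised under the laws of Orinmere. Met.
  (c) The plaintiff resides in Mordora, which is not Orinmere, so this disjunct is met. Satisfied.
  (d) The amount in controversy is USD 64,500, which meets the USD 61,000 floor — that alternative is enough. Condition met.
  → The court has jurisdiction.
The Corbourne High Bench:
  (a) The claim is a tort claim, not an employment claim, which satisfies one of the alternatives. Satisfied.
  (b) The plaintiff resides in Mordora, which is not Corbourne, so one alternative holds. Condition met.
  (c) The claim is a tort claim, not a contract claim. Condition not met.
  (d) The amount in controversy is USD 64,500, within the USD 75,000 ceiling, so one alternative holds. Satisfied.
  → No jurisdiction.
The Provincial Court of Corbourne:
  (a) The plaintiff resides in Mordora, which is not Corbourne, so this disjunct is met. Condition met.
  (b) The claim is a tort claim, not a consumer claim. Satisfied.
  (c) The amount in controversy is $64,500, which meets the 10,000 dollars floor, so this disjunct is met. Condition met.
  (d) The plaintiff resides in Mordora, not Corbourne. The proviso rescues it, though: the amount in controversy is 64,500 dollars, which meets the 60,500 dollars floor. Condition met.
  → Jurisdiction lies.
Courts with jurisdiction: the Orinmere Court of Common Pleas, the Provincial Court of Corbourne — 2 in total.

2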